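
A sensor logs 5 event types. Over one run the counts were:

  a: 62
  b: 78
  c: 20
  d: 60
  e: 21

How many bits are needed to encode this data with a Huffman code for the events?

523

Merge the two smallest weights repeatedly:
c(20) + e(21) → 41
41 + d(60) → 101
a(62) + b(78) → 140
101 + 140 → 241
The encoded length is the sum of every internal node's weight: 41 + 101 + 140 + 241 = 523 bits.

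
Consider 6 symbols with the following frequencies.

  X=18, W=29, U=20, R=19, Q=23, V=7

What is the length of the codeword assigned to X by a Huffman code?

Repeatedly merge the two smallest:
combine V(7), X(18) → 25
combine R(19), U(20) → 39
combine Q(23), 25 → 48
combine W(29), 39 → 68
combine 48, 68 → 116
X's leaf is at depth 3, giving a 3-bit codeword.

3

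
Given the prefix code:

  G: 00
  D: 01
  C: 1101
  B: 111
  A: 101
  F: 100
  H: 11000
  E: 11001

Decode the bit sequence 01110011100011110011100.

Read left to right; each codeword is recognised as soon as it completes (prefix code):
  01→D | 11001→E | 11000→H | 111→B | 100→F | 111→B | 00→G
Decoded message: DEHBFBG

DEHBFBG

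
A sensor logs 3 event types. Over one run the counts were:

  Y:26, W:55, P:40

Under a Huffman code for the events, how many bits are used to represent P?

Repeatedly merge the two smallest:
Y(26) + P(40) → 66
W(55) + 66 → 121
The subtree containing P is merged 2 times, so code length = 2.

2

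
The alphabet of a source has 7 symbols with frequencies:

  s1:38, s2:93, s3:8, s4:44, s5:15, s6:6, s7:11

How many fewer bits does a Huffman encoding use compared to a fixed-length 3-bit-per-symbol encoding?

Fixed-length: 3 bits × 215 symbols = 645 bits.
Huffman merges:
s6(6) + s3(8) → 14
s7(11) + 14 → 25
s5(15) + 25 → 40
s1(38) + 40 → 78
s4(44) + 78 → 122
s2(93) + 122 → 215
Huffman total = 14 + 25 + 40 + 78 + 122 + 215 = 494 bits.
Saving = 645 − 494 = 151 bits.

151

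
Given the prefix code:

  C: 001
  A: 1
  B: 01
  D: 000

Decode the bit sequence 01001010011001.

BCBCAC

Read left to right; each codeword is recognised as soon as it completes (prefix code):
  01→B | 001→C | 01→B | 001→C | 1→A | 001→C
Decoded message: BCBCAC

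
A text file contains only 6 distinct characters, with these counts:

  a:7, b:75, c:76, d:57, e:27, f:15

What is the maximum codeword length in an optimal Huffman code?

4

Merge the two lowest-weight nodes at each step:
merge a(7) and f(15): 22
merge 22 and e(27): 49
merge 49 and d(57): 106
merge b(75) and c(76): 151
merge 106 and 151: 257
Maximum depth reached is 4.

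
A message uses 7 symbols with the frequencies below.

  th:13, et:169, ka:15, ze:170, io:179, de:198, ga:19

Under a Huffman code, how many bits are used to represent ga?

Build the tree from the bottom:
merge th(13) and ka(15): 28
merge ga(19) and 28: 47
merge 47 and et(169): 216
merge ze(170) and io(179): 349
merge de(198) and 216: 414
merge 349 and 414: 763
ga sits 4 levels below the root, so its codeword is 4 bits.

4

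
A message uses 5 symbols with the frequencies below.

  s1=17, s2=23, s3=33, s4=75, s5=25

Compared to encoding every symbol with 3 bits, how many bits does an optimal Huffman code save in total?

150

Fixed-length: 3 bits × 173 symbols = 519 bits.
Huffman merges:
combine s1(17), s2(23) → 40
combine s5(25), s3(33) → 58
combine 40, 58 → 98
combine s4(75), 98 → 173
Huffman total = 40 + 58 + 98 + 173 = 369 bits.
Saving = 519 − 369 = 150 bits.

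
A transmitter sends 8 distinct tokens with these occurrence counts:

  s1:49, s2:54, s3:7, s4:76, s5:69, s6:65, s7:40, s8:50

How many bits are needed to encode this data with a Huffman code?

1201

Greedily combine the two least-frequent nodes:
combine s3(7), s7(40) → 47
combine 47, s1(49) → 96
combine s8(50), s2(54) → 104
combine s6(65), s5(69) → 134
combine s4(76), 96 → 172
combine 104, 134 → 238
combine 172, 238 → 410
Total encoded bits = sum of merged weights = 47 + 96 + 104 + 134 + 172 + 238 + 410 = 1201.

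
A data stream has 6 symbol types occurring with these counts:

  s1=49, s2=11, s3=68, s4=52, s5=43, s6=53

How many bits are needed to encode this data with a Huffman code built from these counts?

707

Greedily combine the two least-frequent nodes:
combine s2(11), s5(43) → 54
combine s1(49), s4(52) → 101
combine s6(53), 54 → 107
combine s3(68), 101 → 169
combine 107, 169 → 276
Each symbol's bit-cost is frequency × depth; summing gives 707 bits (equivalently 54 + 101 + 107 + 169 + 276).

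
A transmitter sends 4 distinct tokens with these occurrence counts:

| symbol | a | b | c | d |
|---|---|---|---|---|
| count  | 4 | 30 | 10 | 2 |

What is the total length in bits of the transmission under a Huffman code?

Merge the two smallest weights repeatedly:
merge d(2) and a(4): 6
merge 6 and c(10): 16
merge 16 and b(30): 46
Total encoded bits = sum of merged weights = 6 + 16 + 46 = 68.

68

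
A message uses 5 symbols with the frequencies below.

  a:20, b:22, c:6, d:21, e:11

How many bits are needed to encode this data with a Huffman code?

177

Merge the two smallest weights repeatedly:
combine c(6), e(11) → 17
combine 17, a(20) → 37
combine d(21), b(22) → 43
combine 37, 43 → 80
Total encoded bits = sum of merged weights = 17 + 37 + 43 + 80 = 177.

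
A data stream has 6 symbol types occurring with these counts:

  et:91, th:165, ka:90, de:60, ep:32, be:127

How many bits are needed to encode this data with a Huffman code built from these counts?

1403

Merge the two smallest weights repeatedly:
ep(32) + de(60) → 92
ka(90) + et(91) → 181
92 + be(127) → 219
th(165) + 181 → 346
219 + 346 → 565
Each symbol's bit-cost is frequency × depth; summing gives 1403 bits (equivalently 92 + 181 + 219 + 346 + 565).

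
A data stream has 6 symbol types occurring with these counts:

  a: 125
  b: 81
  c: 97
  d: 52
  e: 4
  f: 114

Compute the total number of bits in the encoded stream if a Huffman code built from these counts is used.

1139

Build the Huffman tree bottom-up:
merge e(4) and d(52): 56
merge 56 and b(81): 137
merge c(97) and f(114): 211
merge a(125) and 137: 262
merge 211 and 262: 473
Total encoded bits = sum of merged weights = 56 + 137 + 211 + 262 + 473 = 1139.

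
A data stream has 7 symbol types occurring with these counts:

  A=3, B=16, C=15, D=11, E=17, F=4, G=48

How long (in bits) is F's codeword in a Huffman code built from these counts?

Repeatedly merge the two smallest:
merge A(3) and F(4): 7
merge 7 and D(11): 18
merge C(15) and B(16): 31
merge E(17) and 18: 35
merge 31 and 35: 66
merge G(48) and 66: 114
The subtree containing F is merged 5 times, so code length = 5.

5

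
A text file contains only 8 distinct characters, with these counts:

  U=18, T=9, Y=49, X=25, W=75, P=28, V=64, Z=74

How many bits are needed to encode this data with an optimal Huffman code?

Greedily combine the two least-frequent nodes:
T(9) + U(18) → 27
X(25) + 27 → 52
P(28) + Y(49) → 77
52 + V(64) → 116
Z(74) + W(75) → 149
77 + 116 → 193
149 + 193 → 342
The encoded length is the sum of every internal node's weight: 27 + 52 + 77 + 116 + 149 + 193 + 342 = 956 bits.

956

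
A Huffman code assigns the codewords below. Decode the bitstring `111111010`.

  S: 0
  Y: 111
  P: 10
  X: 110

YYSP

Read left to right; each codeword is recognised as soon as it completes (prefix code):
  111→Y | 111→Y | 0→S | 10→P
Decoded message: YYSP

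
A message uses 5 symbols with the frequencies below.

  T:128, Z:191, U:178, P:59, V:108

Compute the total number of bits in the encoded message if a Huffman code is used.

Merge the two smallest weights repeatedly:
merge P(59) and V(108): 167
merge T(128) and 167: 295
merge U(178) and Z(191): 369
merge 295 and 369: 664
Total encoded bits = sum of merged weights = 167 + 295 + 369 + 664 = 1495.

1495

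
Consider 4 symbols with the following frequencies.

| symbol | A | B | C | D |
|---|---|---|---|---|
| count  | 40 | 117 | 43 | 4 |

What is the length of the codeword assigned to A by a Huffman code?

Huffman merges, smallest pair first:
merge D(4) and A(40): 44
merge C(43) and 44: 87
merge 87 and B(117): 204
The subtree containing A is merged 3 times, so code length = 3.

3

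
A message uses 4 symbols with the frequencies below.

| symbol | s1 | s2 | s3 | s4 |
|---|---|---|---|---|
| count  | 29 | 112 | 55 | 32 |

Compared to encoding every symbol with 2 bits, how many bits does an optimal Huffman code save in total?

51

Fixed-length: 2 bits × 228 symbols = 456 bits.
Huffman merges:
merge s1(29) and s4(32): 61
merge s3(55) and 61: 116
merge s2(112) and 116: 228
Huffman total = 61 + 116 + 228 = 405 bits.
Saving = 456 − 405 = 51 bits.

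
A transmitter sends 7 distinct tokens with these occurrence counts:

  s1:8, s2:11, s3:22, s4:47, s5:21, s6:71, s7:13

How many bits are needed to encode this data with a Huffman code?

Greedily combine the two least-frequent nodes:
s1(8) + s2(11) → 19
s7(13) + 19 → 32
s5(21) + s3(22) → 43
32 + 43 → 75
s4(47) + s6(71) → 118
75 + 118 → 193
Each symbol's bit-cost is frequency × depth; summing gives 480 bits (equivalently 19 + 32 + 43 + 75 + 118 + 193).

480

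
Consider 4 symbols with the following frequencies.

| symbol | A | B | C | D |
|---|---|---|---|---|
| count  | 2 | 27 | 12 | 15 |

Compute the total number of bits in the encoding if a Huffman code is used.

Greedily combine the two least-frequent nodes:
combine A(2), C(12) → 14
combine 14, D(15) → 29
combine B(27), 29 → 56
Total encoded bits = sum of merged weights = 14 + 29 + 56 = 99.

99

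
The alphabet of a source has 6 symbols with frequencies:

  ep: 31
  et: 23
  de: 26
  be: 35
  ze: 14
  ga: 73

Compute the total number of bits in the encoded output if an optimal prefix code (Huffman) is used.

497

Build the Huffman tree bottom-up:
merge ze(14) and et(23): 37
merge de(26) and ep(31): 57
merge be(35) and 37: 72
merge 57 and 72: 129
merge ga(73) and 129: 202
Total encoded bits = sum of merged weights = 37 + 57 + 72 + 129 + 202 = 497.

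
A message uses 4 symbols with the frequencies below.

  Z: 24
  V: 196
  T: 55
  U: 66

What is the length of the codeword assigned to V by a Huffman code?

Build the tree from the bottom:
merge Z(24) and T(55): 79
merge U(66) and 79: 145
merge 145 and V(196): 341
V is merged only at the final step, so code length = 1.

1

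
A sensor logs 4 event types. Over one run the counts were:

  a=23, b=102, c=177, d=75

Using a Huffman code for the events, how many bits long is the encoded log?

Merge the two smallest weights repeatedly:
a(23) + d(75) → 98
98 + b(102) → 200
c(177) + 200 → 377
The encoded length is the sum of every internal node's weight: 98 + 200 + 377 = 675 bits.

675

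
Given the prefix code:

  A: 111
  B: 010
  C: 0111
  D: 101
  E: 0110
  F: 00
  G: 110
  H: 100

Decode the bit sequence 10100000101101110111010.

Read left to right; each codeword is recognised as soon as it completes (prefix code):
  101→D | 00→F | 00→F | 010→B | 110→G | 111→A | 0111→C | 010→B
Decoded message: DFFBGACB

DFFBGACB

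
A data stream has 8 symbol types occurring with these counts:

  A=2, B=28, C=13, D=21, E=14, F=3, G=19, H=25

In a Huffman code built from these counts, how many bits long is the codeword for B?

2

Build the tree from the bottom:
merge A(2) and F(3): 5
merge 5 and C(13): 18
merge E(14) and 18: 32
merge G(19) and D(21): 40
merge H(25) and B(28): 53
merge 32 and 40: 72
merge 53 and 72: 125
B sits 2 levels below the root, so its codeword is 2 bits.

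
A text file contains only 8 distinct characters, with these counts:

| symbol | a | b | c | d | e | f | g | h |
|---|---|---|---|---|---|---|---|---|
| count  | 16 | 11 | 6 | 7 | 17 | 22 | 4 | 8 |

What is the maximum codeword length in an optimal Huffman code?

4

Merge the two lowest-weight nodes at each step:
combine g(4), c(6) → 10
combine d(7), h(8) → 15
combine 10, b(11) → 21
combine 15, a(16) → 31
combine e(17), 21 → 38
combine f(22), 31 → 53
combine 38, 53 → 91
Maximum depth reached is 4.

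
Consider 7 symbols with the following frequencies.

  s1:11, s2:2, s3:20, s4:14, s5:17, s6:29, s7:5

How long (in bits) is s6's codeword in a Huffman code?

Build the tree from the bottom:
s2(2) + s7(5) → 7
7 + s1(11) → 18
s4(14) + s5(17) → 31
18 + s3(20) → 38
s6(29) + 31 → 60
38 + 60 → 98
s6 sits 2 levels below the root, so its codeword is 2 bits.

2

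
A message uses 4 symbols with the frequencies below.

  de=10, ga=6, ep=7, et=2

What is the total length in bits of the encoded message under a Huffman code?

Merge the two smallest weights repeatedly:
merge et(2) and ga(6): 8
merge ep(7) and 8: 15
merge de(10) and 15: 25
Total encoded bits = sum of merged weights = 8 + 15 + 25 = 48.

48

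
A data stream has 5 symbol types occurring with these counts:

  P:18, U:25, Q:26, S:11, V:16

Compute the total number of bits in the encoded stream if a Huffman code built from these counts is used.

Merge the two smallest weights repeatedly:
merge S(11) and V(16): 27
merge P(18) and U(25): 43
merge Q(26) and 27: 53
merge 43 and 53: 96
Total encoded bits = sum of merged weights = 27 + 43 + 53 + 96 = 219.

219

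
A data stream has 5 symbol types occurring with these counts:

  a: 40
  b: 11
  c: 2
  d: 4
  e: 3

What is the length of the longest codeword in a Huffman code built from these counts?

4

Merge the two lowest-weight nodes at each step:
merge c(2) and e(3): 5
merge d(4) and 5: 9
merge 9 and b(11): 20
merge 20 and a(40): 60
The first pair merged (c, e) ends up deepest, at depth 4.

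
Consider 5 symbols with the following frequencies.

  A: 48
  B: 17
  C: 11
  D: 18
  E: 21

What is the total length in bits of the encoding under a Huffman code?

Build the Huffman tree bottom-up:
merge C(11) and B(17): 28
merge D(18) and E(21): 39
merge 28 and 39: 67
merge A(48) and 67: 115
The encoded length is the sum of every internal node's weight: 28 + 39 + 67 + 115 = 249 bits.

249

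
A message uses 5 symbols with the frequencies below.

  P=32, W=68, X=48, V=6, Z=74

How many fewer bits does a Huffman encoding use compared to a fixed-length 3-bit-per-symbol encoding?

190

Fixed-length: 3 bits × 228 symbols = 684 bits.
Huffman merges:
V(6) + P(32) → 38
38 + X(48) → 86
W(68) + Z(74) → 142
86 + 142 → 228
Huffman total = 38 + 86 + 142 + 228 = 494 bits.
Saving = 684 − 494 = 190 bits.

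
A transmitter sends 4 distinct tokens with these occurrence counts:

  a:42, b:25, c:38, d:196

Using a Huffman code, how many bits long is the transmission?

469

Build the Huffman tree bottom-up:
b(25) + c(38) → 63
a(42) + 63 → 105
105 + d(196) → 301
Total encoded bits = sum of merged weights = 63 + 105 + 301 = 469.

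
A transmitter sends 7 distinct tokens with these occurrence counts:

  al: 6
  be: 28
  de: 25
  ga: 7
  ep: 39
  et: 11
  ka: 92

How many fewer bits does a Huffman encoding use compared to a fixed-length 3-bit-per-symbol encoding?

Fixed-length: 3 bits × 208 symbols = 624 bits.
Huffman merges:
al(6) + ga(7) → 13
et(11) + 13 → 24
24 + de(25) → 49
be(28) + ep(39) → 67
49 + 67 → 116
ka(92) + 116 → 208
Huffman total = 13 + 24 + 49 + 67 + 116 + 208 = 477 bits.
Saving = 624 − 477 = 147 bits.

147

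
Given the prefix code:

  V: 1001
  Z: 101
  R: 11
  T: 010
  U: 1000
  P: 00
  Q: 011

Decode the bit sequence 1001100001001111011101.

Read left to right; each codeword is recognised as soon as it completes (prefix code):
  1001→V | 1000→U | 010→T | 011→Q | 11→R | 011→Q | 101→Z
Decoded message: VUTQRQZ

VUTQRQZ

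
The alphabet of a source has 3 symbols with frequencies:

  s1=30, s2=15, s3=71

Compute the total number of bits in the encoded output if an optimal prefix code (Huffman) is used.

161

Merge the two smallest weights repeatedly:
s2(15) + s1(30) → 45
45 + s3(71) → 116
Total encoded bits = sum of merged weights = 45 + 116 = 161.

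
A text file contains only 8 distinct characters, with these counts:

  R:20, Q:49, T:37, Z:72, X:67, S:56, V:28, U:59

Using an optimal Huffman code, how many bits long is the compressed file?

1140

Build the Huffman tree bottom-up:
merge R(20) and V(28): 48
merge T(37) and 48: 85
merge Q(49) and S(56): 105
merge U(59) and X(67): 126
merge Z(72) and 85: 157
merge 105 and 126: 231
merge 157 and 231: 388
Total encoded bits = sum of merged weights = 48 + 85 + 105 + 126 + 157 + 231 + 388 = 1140.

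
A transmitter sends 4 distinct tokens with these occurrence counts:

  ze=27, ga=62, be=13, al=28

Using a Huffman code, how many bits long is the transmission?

238

Build the Huffman tree bottom-up:
combine be(13), ze(27) → 40
combine al(28), 40 → 68
combine ga(62), 68 → 130
The encoded length is the sum of every internal node's weight: 40 + 68 + 130 = 238 bits.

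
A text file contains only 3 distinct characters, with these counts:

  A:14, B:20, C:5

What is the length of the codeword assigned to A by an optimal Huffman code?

2

Repeatedly merge the two smallest:
combine C(5), A(14) → 19
combine 19, B(20) → 39
A sits 2 levels below the root, so its codeword is 2 bits.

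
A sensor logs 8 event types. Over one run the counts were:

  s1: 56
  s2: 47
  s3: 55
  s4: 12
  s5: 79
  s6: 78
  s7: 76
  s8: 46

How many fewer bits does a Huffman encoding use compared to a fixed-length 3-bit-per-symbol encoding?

Fixed-length: 3 bits × 449 symbols = 1347 bits.
Huffman merges:
merge s4(12) and s8(46): 58
merge s2(47) and s3(55): 102
merge s1(56) and 58: 114
merge s7(76) and s6(78): 154
merge s5(79) and 102: 181
merge 114 and 154: 268
merge 181 and 268: 449
Huffman total = 58 + 102 + 114 + 154 + 181 + 268 + 449 = 1326 bits.
Saving = 1347 − 1326 = 21 bits.

21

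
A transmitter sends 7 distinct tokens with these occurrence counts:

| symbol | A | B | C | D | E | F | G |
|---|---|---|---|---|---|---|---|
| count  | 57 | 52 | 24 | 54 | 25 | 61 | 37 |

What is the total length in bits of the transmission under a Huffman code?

861

Merge the two smallest weights repeatedly:
merge C(24) and E(25): 49
merge G(37) and 49: 86
merge B(52) and D(54): 106
merge A(57) and F(61): 118
merge 86 and 106: 192
merge 118 and 192: 310
The encoded length is the sum of every internal node's weight: 49 + 86 + 106 + 118 + 192 + 310 = 861 bits.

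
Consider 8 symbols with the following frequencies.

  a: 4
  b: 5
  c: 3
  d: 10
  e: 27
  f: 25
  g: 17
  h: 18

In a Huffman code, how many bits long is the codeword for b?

Huffman merges, smallest pair first:
merge c(3) and a(4): 7
merge b(5) and 7: 12
merge d(10) and 12: 22
merge g(17) and h(18): 35
merge 22 and f(25): 47
merge e(27) and 35: 62
merge 47 and 62: 109
The subtree containing b is merged 4 times, so code length = 4.

4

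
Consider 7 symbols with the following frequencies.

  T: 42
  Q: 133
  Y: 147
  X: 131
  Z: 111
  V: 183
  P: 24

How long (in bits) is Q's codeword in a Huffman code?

3

Build the tree from the bottom:
P(24) + T(42) → 66
66 + Z(111) → 177
X(131) + Q(133) → 264
Y(147) + 177 → 324
V(183) + 264 → 447
324 + 447 → 771
Q's leaf is at depth 3, giving a 3-bit codeword.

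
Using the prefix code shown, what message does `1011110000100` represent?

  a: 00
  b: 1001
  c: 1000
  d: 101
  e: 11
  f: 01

Read left to right; each codeword is recognised as soon as it completes (prefix code):
  101→d | 11→e | 1000→c | 01→f | 00→a
Decoded message: decfa

decfa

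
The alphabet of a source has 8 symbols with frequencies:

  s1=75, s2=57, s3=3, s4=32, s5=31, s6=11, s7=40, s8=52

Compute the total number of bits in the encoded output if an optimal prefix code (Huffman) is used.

Build the Huffman tree bottom-up:
merge s3(3) and s6(11): 14
merge 14 and s5(31): 45
merge s4(32) and s7(40): 72
merge 45 and s8(52): 97
merge s2(57) and 72: 129
merge s1(75) and 97: 172
merge 129 and 172: 301
Total encoded bits = sum of merged weights = 14 + 45 + 72 + 97 + 129 + 172 + 301 = 830.

830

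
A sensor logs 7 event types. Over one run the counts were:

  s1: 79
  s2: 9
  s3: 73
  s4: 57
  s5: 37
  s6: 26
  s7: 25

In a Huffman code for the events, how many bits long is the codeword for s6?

Build the tree from the bottom:
combine s2(9), s7(25) → 34
combine s6(26), 34 → 60
combine s5(37), s4(57) → 94
combine 60, s3(73) → 133
combine s1(79), 94 → 173
combine 133, 173 → 306
The subtree containing s6 is merged 3 times, so code length = 3.

3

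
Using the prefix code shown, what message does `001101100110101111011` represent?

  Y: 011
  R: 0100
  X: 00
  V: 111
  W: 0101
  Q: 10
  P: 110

Read left to right; each codeword is recognised as soon as it completes (prefix code):
  00→X | 110→P | 110→P | 011→Y | 0101→W | 111→V | 011→Y
Decoded message: XPPYWVY

XPPYWVY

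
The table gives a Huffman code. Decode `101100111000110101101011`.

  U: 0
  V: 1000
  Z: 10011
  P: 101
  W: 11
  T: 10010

PZVWUPPUW

Read left to right; each codeword is recognised as soon as it completes (prefix code):
  101→P | 10011→Z | 1000→V | 11→W | 0→U | 101→P | 101→P | 0→U | 11→W
Decoded message: PZVWUPPUW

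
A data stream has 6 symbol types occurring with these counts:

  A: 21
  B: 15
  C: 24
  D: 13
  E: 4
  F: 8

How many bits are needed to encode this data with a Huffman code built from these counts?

Merge the two smallest weights repeatedly:
E(4) + F(8) → 12
12 + D(13) → 25
B(15) + A(21) → 36
C(24) + 25 → 49
36 + 49 → 85
The encoded length is the sum of every internal node's weight: 12 + 25 + 36 + 49 + 85 = 207 bits.

207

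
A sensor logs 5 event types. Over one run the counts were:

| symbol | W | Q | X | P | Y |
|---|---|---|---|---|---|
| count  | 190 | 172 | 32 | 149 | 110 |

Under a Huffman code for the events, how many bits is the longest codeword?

3

Merge the two lowest-weight nodes at each step:
combine X(32), Y(110) → 142
combine 142, P(149) → 291
combine Q(172), W(190) → 362
combine 291, 362 → 653
The rarest symbols sit at the bottom; the longest codeword is 3 bits.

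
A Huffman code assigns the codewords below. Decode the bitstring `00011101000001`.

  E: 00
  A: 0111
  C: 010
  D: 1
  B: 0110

Read left to right; each codeword is recognised as soon as it completes (prefix code):
  00→E | 0111→A | 010→C | 00→E | 00→E | 1→D
Decoded message: EACEED

EACEED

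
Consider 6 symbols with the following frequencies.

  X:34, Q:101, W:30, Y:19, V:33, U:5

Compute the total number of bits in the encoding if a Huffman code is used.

488

Greedily combine the two least-frequent nodes:
U(5) + Y(19) → 24
24 + W(30) → 54
V(33) + X(34) → 67
54 + 67 → 121
Q(101) + 121 → 222
The encoded length is the sum of every internal node's weight: 24 + 54 + 67 + 121 + 222 = 488 bits.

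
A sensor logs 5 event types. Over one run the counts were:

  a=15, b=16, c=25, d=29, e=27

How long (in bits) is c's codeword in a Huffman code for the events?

Huffman merges, smallest pair first:
combine a(15), b(16) → 31
combine c(25), e(27) → 52
combine d(29), 31 → 60
combine 52, 60 → 112
c sits 2 levels below the root, so its codeword is 2 bits.

2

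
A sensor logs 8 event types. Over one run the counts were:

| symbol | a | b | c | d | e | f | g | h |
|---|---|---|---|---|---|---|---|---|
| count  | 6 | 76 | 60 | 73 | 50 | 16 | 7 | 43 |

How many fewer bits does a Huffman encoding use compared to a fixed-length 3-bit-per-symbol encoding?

Fixed-length: 3 bits × 331 symbols = 993 bits.
Huffman merges:
combine a(6), g(7) → 13
combine 13, f(16) → 29
combine 29, h(43) → 72
combine e(50), c(60) → 110
combine 72, d(73) → 145
combine b(76), 110 → 186
combine 145, 186 → 331
Huffman total = 13 + 29 + 72 + 110 + 145 + 186 + 331 = 886 bits.
Saving = 993 − 886 = 107 bits.

107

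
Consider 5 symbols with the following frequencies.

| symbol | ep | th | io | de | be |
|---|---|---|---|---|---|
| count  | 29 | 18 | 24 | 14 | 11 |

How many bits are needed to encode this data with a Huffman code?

Build the Huffman tree bottom-up:
combine be(11), de(14) → 25
combine th(18), io(24) → 42
combine 25, ep(29) → 54
combine 42, 54 → 96
The encoded length is the sum of every internal node's weight: 25 + 42 + 54 + 96 = 217 bits.

217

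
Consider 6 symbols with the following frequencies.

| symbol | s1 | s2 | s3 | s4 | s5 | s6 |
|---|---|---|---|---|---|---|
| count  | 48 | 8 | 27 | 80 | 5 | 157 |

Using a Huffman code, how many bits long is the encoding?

634

Greedily combine the two least-frequent nodes:
merge s5(5) and s2(8): 13
merge 13 and s3(27): 40
merge 40 and s1(48): 88
merge s4(80) and 88: 168
merge s6(157) and 168: 325
The encoded length is the sum of every internal node's weight: 13 + 40 + 88 + 168 + 325 = 634 bits.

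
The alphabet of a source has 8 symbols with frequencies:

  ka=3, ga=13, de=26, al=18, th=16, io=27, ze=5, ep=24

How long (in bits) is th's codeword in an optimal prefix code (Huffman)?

3

Repeatedly merge the two smallest:
combine ka(3), ze(5) → 8
combine 8, ga(13) → 21
combine th(16), al(18) → 34
combine 21, ep(24) → 45
combine de(26), io(27) → 53
combine 34, 45 → 79
combine 53, 79 → 132
The subtree containing th is merged 3 times, so code length = 3.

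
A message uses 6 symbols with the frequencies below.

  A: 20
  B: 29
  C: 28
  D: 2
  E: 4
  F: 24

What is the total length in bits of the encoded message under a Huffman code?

246

Build the Huffman tree bottom-up:
combine D(2), E(4) → 6
combine 6, A(20) → 26
combine F(24), 26 → 50
combine C(28), B(29) → 57
combine 50, 57 → 107
The encoded length is the sum of every internal node's weight: 6 + 26 + 50 + 57 + 107 = 246 bits.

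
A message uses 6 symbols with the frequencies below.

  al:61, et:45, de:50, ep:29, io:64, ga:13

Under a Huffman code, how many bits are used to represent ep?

4

Huffman merges, smallest pair first:
ga(13) + ep(29) → 42
42 + et(45) → 87
de(50) + al(61) → 111
io(64) + 87 → 151
111 + 151 → 262
ep sits 4 levels below the root, so its codeword is 4 bits.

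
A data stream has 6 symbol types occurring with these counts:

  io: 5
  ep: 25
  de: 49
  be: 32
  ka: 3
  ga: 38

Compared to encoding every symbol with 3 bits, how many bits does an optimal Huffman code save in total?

111

Fixed-length: 3 bits × 152 symbols = 456 bits.
Huffman merges:
merge ka(3) and io(5): 8
merge 8 and ep(25): 33
merge be(32) and 33: 65
merge ga(38) and de(49): 87
merge 65 and 87: 152
Huffman total = 8 + 33 + 65 + 87 + 152 = 345 bits.
Saving = 456 − 345 = 111 bits.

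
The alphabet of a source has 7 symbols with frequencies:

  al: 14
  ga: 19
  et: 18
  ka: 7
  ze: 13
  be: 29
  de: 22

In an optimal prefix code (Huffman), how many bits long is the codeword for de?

Huffman merges, smallest pair first:
ka(7) + ze(13) → 20
al(14) + et(18) → 32
ga(19) + 20 → 39
de(22) + be(29) → 51
32 + 39 → 71
51 + 71 → 122
de's leaf is at depth 2, giving a 2-bit codeword.

2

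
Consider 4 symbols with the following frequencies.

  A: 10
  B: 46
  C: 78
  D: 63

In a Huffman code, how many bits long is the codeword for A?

3

Build the tree from the bottom:
A(10) + B(46) → 56
56 + D(63) → 119
C(78) + 119 → 197
A's leaf is at depth 3, giving a 3-bit codeword.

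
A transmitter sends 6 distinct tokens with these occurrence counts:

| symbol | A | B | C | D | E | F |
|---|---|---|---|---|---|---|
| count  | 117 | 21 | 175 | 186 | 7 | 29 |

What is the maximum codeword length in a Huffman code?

5

Merge the two lowest-weight nodes at each step:
merge E(7) and B(21): 28
merge 28 and F(29): 57
merge 57 and A(117): 174
merge 174 and C(175): 349
merge D(186) and 349: 535
Maximum depth reached is 5.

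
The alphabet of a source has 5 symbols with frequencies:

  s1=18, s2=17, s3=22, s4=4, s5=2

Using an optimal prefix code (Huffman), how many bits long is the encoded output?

132

Build the Huffman tree bottom-up:
combine s5(2), s4(4) → 6
combine 6, s2(17) → 23
combine s1(18), s3(22) → 40
combine 23, 40 → 63
Total encoded bits = sum of merged weights = 6 + 23 + 40 + 63 = 132.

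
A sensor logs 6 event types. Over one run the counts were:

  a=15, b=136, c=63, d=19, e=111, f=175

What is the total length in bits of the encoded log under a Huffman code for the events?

Build the Huffman tree bottom-up:
combine a(15), d(19) → 34
combine 34, c(63) → 97
combine 97, e(111) → 208
combine b(136), f(175) → 311
combine 208, 311 → 519
The encoded length is the sum of every internal node's weight: 34 + 97 + 208 + 311 + 519 = 1169 bits.

1169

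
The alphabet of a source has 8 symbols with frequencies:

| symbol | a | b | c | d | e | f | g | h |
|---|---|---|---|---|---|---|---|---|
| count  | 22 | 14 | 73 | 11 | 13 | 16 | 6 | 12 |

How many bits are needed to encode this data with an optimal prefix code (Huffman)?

Build the Huffman tree bottom-up:
merge g(6) and d(11): 17
merge h(12) and e(13): 25
merge b(14) and f(16): 30
merge 17 and a(22): 39
merge 25 and 30: 55
merge 39 and 55: 94
merge c(73) and 94: 167
Total encoded bits = sum of merged weights = 17 + 25 + 30 + 39 + 55 + 94 + 167 = 427.

427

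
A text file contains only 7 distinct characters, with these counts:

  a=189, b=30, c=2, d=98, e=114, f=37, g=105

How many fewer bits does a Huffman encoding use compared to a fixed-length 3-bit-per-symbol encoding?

307

Fixed-length: 3 bits × 575 symbols = 1725 bits.
Huffman merges:
c(2) + b(30) → 32
32 + f(37) → 69
69 + d(98) → 167
g(105) + e(114) → 219
167 + a(189) → 356
219 + 356 → 575
Huffman total = 32 + 69 + 167 + 219 + 356 + 575 = 1418 bits.
Saving = 1725 − 1418 = 307 bits.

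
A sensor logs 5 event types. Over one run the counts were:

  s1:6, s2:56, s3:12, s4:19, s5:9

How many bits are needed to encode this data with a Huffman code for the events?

190

Greedily combine the two least-frequent nodes:
combine s1(6), s5(9) → 15
combine s3(12), 15 → 27
combine s4(19), 27 → 46
combine 46, s2(56) → 102
Total encoded bits = sum of merged weights = 15 + 27 + 46 + 102 = 190.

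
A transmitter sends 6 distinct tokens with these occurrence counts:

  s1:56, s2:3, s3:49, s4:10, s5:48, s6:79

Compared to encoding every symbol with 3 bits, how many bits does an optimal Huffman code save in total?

171

Fixed-length: 3 bits × 245 symbols = 735 bits.
Huffman merges:
merge s2(3) and s4(10): 13
merge 13 and s5(48): 61
merge s3(49) and s1(56): 105
merge 61 and s6(79): 140
merge 105 and 140: 245
Huffman total = 13 + 61 + 105 + 140 + 245 = 564 bits.
Saving = 735 − 564 = 171 bits.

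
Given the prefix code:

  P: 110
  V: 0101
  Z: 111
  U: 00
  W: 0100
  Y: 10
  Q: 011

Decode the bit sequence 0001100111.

Read left to right; each codeword is recognised as soon as it completes (prefix code):
  00→U | 011→Q | 00→U | 111→Z
Decoded message: UQUZ

UQUZ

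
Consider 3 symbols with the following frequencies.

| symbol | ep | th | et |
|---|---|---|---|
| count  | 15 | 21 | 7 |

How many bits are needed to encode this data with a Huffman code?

Merge the two smallest weights repeatedly:
merge et(7) and ep(15): 22
merge th(21) and 22: 43
Each symbol's bit-cost is frequency × depth; summing gives 65 bits (equivalently 22 + 43).

65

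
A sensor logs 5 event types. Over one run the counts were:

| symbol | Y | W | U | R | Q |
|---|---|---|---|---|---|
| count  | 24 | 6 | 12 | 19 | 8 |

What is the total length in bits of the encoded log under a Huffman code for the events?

152

Build the Huffman tree bottom-up:
combine W(6), Q(8) → 14
combine U(12), 14 → 26
combine R(19), Y(24) → 43
combine 26, 43 → 69
The encoded length is the sum of every internal node's weight: 14 + 26 + 43 + 69 = 152 bits.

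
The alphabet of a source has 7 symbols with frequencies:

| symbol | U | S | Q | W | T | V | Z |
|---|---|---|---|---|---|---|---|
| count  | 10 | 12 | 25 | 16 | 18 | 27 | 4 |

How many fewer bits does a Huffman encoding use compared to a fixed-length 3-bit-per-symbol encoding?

Fixed-length: 3 bits × 112 symbols = 336 bits.
Huffman merges:
combine Z(4), U(10) → 14
combine S(12), 14 → 26
combine W(16), T(18) → 34
combine Q(25), 26 → 51
combine V(27), 34 → 61
combine 51, 61 → 112
Huffman total = 14 + 26 + 34 + 51 + 61 + 112 = 298 bits.
Saving = 336 − 298 = 38 bits.

38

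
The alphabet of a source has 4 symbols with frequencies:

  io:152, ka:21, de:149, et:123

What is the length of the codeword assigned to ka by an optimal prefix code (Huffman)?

3

Huffman merges, smallest pair first:
combine ka(21), et(123) → 144
combine 144, de(149) → 293
combine io(152), 293 → 445
The subtree containing ka is merged 3 times, so code length = 3.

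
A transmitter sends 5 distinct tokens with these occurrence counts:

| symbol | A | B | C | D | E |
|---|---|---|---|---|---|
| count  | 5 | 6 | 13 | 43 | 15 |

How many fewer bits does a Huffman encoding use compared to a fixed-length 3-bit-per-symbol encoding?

Fixed-length: 3 bits × 82 symbols = 246 bits.
Huffman merges:
merge A(5) and B(6): 11
merge 11 and C(13): 24
merge E(15) and 24: 39
merge 39 and D(43): 82
Huffman total = 11 + 24 + 39 + 82 = 156 bits.
Saving = 246 − 156 = 90 bits.

90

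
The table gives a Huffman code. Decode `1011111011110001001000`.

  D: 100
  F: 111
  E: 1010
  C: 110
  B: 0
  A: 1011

AFBFDBDDB

Read left to right; each codeword is recognised as soon as it completes (prefix code):
  1011→A | 111→F | 0→B | 111→F | 100→D | 0→B | 100→D | 100→D | 0→B
Decoded message: AFBFDBDDB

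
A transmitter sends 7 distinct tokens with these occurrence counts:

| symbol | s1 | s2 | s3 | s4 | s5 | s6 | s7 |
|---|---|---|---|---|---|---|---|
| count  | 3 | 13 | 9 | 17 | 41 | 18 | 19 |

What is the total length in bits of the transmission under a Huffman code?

312

Build the Huffman tree bottom-up:
merge s1(3) and s3(9): 12
merge 12 and s2(13): 25
merge s4(17) and s6(18): 35
merge s7(19) and 25: 44
merge 35 and s5(41): 76
merge 44 and 76: 120
Each symbol's bit-cost is frequency × depth; summing gives 312 bits (equivalently 12 + 25 + 35 + 44 + 76 + 120).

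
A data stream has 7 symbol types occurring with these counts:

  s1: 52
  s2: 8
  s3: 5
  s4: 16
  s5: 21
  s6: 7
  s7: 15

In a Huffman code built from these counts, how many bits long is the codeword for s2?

Huffman merges, smallest pair first:
merge s3(5) and s6(7): 12
merge s2(8) and 12: 20
merge s7(15) and s4(16): 31
merge 20 and s5(21): 41
merge 31 and 41: 72
merge s1(52) and 72: 124
s2's leaf is at depth 4, giving a 4-bit codeword.

4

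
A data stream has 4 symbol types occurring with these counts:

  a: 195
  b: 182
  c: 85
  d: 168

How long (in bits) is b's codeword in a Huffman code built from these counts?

2

Build the tree from the bottom:
combine c(85), d(168) → 253
combine b(182), a(195) → 377
combine 253, 377 → 630
b's leaf is at depth 2, giving a 2-bit codeword.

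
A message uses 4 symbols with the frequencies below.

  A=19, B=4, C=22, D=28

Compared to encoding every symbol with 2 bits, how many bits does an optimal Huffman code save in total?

5

Fixed-length: 2 bits × 73 symbols = 146 bits.
Huffman merges:
merge B(4) and A(19): 23
merge C(22) and 23: 45
merge D(28) and 45: 73
Huffman total = 23 + 45 + 73 = 141 bits.
Saving = 146 − 141 = 5 bits.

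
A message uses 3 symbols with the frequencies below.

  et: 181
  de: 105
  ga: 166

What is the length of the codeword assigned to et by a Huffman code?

Huffman merges, smallest pair first:
combine de(105), ga(166) → 271
combine et(181), 271 → 452
et is a child of the root — depth 1, so its codeword is a single bit.

1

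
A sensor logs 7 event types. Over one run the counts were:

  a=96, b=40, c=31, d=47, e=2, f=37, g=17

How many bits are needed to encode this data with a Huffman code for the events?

Merge the two smallest weights repeatedly:
combine e(2), g(17) → 19
combine 19, c(31) → 50
combine f(37), b(40) → 77
combine d(47), 50 → 97
combine 77, a(96) → 173
combine 97, 173 → 270
Each symbol's bit-cost is frequency × depth; summing gives 686 bits (equivalently 19 + 50 + 77 + 97 + 173 + 270).

686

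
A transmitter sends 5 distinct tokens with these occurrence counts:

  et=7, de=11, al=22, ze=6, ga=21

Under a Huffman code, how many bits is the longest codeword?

Merge the two lowest-weight nodes at each step:
ze(6) + et(7) → 13
de(11) + 13 → 24
ga(21) + al(22) → 43
24 + 43 → 67
The first pair merged (ze, et) ends up deepest, at depth 3.

3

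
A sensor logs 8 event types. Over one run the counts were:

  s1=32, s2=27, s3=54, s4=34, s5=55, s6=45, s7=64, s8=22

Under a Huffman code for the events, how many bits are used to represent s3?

Repeatedly merge the two smallest:
combine s8(22), s2(27) → 49
combine s1(32), s4(34) → 66
combine s6(45), 49 → 94
combine s3(54), s5(55) → 109
combine s7(64), 66 → 130
combine 94, 109 → 203
combine 130, 203 → 333
The subtree containing s3 is merged 3 times, so code length = 3.

3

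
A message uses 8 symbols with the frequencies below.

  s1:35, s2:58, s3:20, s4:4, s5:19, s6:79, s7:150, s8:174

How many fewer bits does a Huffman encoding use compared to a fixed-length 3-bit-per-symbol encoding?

Fixed-length: 3 bits × 539 symbols = 1617 bits.
Huffman merges:
s4(4) + s5(19) → 23
s3(20) + 23 → 43
s1(35) + 43 → 78
s2(58) + 78 → 136
s6(79) + 136 → 215
s7(150) + s8(174) → 324
215 + 324 → 539
Huffman total = 23 + 43 + 78 + 136 + 215 + 324 + 539 = 1358 bits.
Saving = 1617 − 1358 = 259 bits.

259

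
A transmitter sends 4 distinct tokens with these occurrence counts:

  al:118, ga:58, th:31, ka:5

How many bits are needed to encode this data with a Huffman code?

Greedily combine the two least-frequent nodes:
combine ka(5), th(31) → 36
combine 36, ga(58) → 94
combine 94, al(118) → 212
The encoded length is the sum of every internal node's weight: 36 + 94 + 212 = 342 bits.

342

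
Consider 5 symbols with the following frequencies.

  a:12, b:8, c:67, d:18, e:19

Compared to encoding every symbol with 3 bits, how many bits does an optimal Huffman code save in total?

Fixed-length: 3 bits × 124 symbols = 372 bits.
Huffman merges:
merge b(8) and a(12): 20
merge d(18) and e(19): 37
merge 20 and 37: 57
merge 57 and c(67): 124
Huffman total = 20 + 37 + 57 + 124 = 238 bits.
Saving = 372 − 238 = 134 bits.

134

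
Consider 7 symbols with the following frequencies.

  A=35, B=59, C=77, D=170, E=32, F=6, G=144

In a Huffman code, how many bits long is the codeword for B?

Huffman merges, smallest pair first:
combine F(6), E(32) → 38
combine A(35), 38 → 73
combine B(59), 73 → 132
combine C(77), 132 → 209
combine G(144), D(170) → 314
combine 209, 314 → 523
B sits 3 levels below the root, so its codeword is 3 bits.

3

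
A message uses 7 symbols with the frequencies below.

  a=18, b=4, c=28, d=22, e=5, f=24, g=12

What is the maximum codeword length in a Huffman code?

5

Merge the two lowest-weight nodes at each step:
merge b(4) and e(5): 9
merge 9 and g(12): 21
merge a(18) and 21: 39
merge d(22) and f(24): 46
merge c(28) and 39: 67
merge 46 and 67: 113
The rarest symbols sit at the bottom; the longest codeword is 5 bits.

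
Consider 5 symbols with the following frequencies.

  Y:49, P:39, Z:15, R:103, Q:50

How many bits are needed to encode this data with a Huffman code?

Merge the two smallest weights repeatedly:
combine Z(15), P(39) → 54
combine Y(49), Q(50) → 99
combine 54, 99 → 153
combine R(103), 153 → 256
The encoded length is the sum of every internal node's weight: 54 + 99 + 153 + 256 = 562 bits.

562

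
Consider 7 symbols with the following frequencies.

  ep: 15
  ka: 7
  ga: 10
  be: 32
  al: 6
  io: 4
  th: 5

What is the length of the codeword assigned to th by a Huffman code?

Build the tree from the bottom:
io(4) + th(5) → 9
al(6) + ka(7) → 13
9 + ga(10) → 19
13 + ep(15) → 28
19 + 28 → 47
be(32) + 47 → 79
The subtree containing th is merged 4 times, so code length = 4.

4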